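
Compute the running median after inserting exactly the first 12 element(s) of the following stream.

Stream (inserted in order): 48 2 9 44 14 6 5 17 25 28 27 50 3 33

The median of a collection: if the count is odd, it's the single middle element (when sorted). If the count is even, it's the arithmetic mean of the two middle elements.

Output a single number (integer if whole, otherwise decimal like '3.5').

Step 1: insert 48 -> lo=[48] (size 1, max 48) hi=[] (size 0) -> median=48
Step 2: insert 2 -> lo=[2] (size 1, max 2) hi=[48] (size 1, min 48) -> median=25
Step 3: insert 9 -> lo=[2, 9] (size 2, max 9) hi=[48] (size 1, min 48) -> median=9
Step 4: insert 44 -> lo=[2, 9] (size 2, max 9) hi=[44, 48] (size 2, min 44) -> median=26.5
Step 5: insert 14 -> lo=[2, 9, 14] (size 3, max 14) hi=[44, 48] (size 2, min 44) -> median=14
Step 6: insert 6 -> lo=[2, 6, 9] (size 3, max 9) hi=[14, 44, 48] (size 3, min 14) -> median=11.5
Step 7: insert 5 -> lo=[2, 5, 6, 9] (size 4, max 9) hi=[14, 44, 48] (size 3, min 14) -> median=9
Step 8: insert 17 -> lo=[2, 5, 6, 9] (size 4, max 9) hi=[14, 17, 44, 48] (size 4, min 14) -> median=11.5
Step 9: insert 25 -> lo=[2, 5, 6, 9, 14] (size 5, max 14) hi=[17, 25, 44, 48] (size 4, min 17) -> median=14
Step 10: insert 28 -> lo=[2, 5, 6, 9, 14] (size 5, max 14) hi=[17, 25, 28, 44, 48] (size 5, min 17) -> median=15.5
Step 11: insert 27 -> lo=[2, 5, 6, 9, 14, 17] (size 6, max 17) hi=[25, 27, 28, 44, 48] (size 5, min 25) -> median=17
Step 12: insert 50 -> lo=[2, 5, 6, 9, 14, 17] (size 6, max 17) hi=[25, 27, 28, 44, 48, 50] (size 6, min 25) -> median=21

Answer: 21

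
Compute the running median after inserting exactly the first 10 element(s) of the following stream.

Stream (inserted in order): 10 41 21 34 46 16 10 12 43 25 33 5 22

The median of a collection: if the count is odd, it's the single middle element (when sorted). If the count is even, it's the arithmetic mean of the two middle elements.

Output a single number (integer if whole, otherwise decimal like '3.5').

Answer: 23

Derivation:
Step 1: insert 10 -> lo=[10] (size 1, max 10) hi=[] (size 0) -> median=10
Step 2: insert 41 -> lo=[10] (size 1, max 10) hi=[41] (size 1, min 41) -> median=25.5
Step 3: insert 21 -> lo=[10, 21] (size 2, max 21) hi=[41] (size 1, min 41) -> median=21
Step 4: insert 34 -> lo=[10, 21] (size 2, max 21) hi=[34, 41] (size 2, min 34) -> median=27.5
Step 5: insert 46 -> lo=[10, 21, 34] (size 3, max 34) hi=[41, 46] (size 2, min 41) -> median=34
Step 6: insert 16 -> lo=[10, 16, 21] (size 3, max 21) hi=[34, 41, 46] (size 3, min 34) -> median=27.5
Step 7: insert 10 -> lo=[10, 10, 16, 21] (size 4, max 21) hi=[34, 41, 46] (size 3, min 34) -> median=21
Step 8: insert 12 -> lo=[10, 10, 12, 16] (size 4, max 16) hi=[21, 34, 41, 46] (size 4, min 21) -> median=18.5
Step 9: insert 43 -> lo=[10, 10, 12, 16, 21] (size 5, max 21) hi=[34, 41, 43, 46] (size 4, min 34) -> median=21
Step 10: insert 25 -> lo=[10, 10, 12, 16, 21] (size 5, max 21) hi=[25, 34, 41, 43, 46] (size 5, min 25) -> median=23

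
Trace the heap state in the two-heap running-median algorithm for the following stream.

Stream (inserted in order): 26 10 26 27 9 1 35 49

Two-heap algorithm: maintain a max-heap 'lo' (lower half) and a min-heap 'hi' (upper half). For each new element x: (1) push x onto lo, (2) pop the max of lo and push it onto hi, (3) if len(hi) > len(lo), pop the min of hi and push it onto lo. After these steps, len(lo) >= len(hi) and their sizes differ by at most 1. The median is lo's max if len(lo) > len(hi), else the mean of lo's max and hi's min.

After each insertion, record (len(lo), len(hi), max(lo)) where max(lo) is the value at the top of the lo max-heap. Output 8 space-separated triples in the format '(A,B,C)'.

Step 1: insert 26 -> lo=[26] hi=[] -> (len(lo)=1, len(hi)=0, max(lo)=26)
Step 2: insert 10 -> lo=[10] hi=[26] -> (len(lo)=1, len(hi)=1, max(lo)=10)
Step 3: insert 26 -> lo=[10, 26] hi=[26] -> (len(lo)=2, len(hi)=1, max(lo)=26)
Step 4: insert 27 -> lo=[10, 26] hi=[26, 27] -> (len(lo)=2, len(hi)=2, max(lo)=26)
Step 5: insert 9 -> lo=[9, 10, 26] hi=[26, 27] -> (len(lo)=3, len(hi)=2, max(lo)=26)
Step 6: insert 1 -> lo=[1, 9, 10] hi=[26, 26, 27] -> (len(lo)=3, len(hi)=3, max(lo)=10)
Step 7: insert 35 -> lo=[1, 9, 10, 26] hi=[26, 27, 35] -> (len(lo)=4, len(hi)=3, max(lo)=26)
Step 8: insert 49 -> lo=[1, 9, 10, 26] hi=[26, 27, 35, 49] -> (len(lo)=4, len(hi)=4, max(lo)=26)

Answer: (1,0,26) (1,1,10) (2,1,26) (2,2,26) (3,2,26) (3,3,10) (4,3,26) (4,4,26)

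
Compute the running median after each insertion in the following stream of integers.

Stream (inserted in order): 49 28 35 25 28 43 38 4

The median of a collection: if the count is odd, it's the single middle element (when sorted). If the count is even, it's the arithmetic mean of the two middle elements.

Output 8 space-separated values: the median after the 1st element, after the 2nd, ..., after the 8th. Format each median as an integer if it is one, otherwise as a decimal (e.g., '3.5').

Step 1: insert 49 -> lo=[49] (size 1, max 49) hi=[] (size 0) -> median=49
Step 2: insert 28 -> lo=[28] (size 1, max 28) hi=[49] (size 1, min 49) -> median=38.5
Step 3: insert 35 -> lo=[28, 35] (size 2, max 35) hi=[49] (size 1, min 49) -> median=35
Step 4: insert 25 -> lo=[25, 28] (size 2, max 28) hi=[35, 49] (size 2, min 35) -> median=31.5
Step 5: insert 28 -> lo=[25, 28, 28] (size 3, max 28) hi=[35, 49] (size 2, min 35) -> median=28
Step 6: insert 43 -> lo=[25, 28, 28] (size 3, max 28) hi=[35, 43, 49] (size 3, min 35) -> median=31.5
Step 7: insert 38 -> lo=[25, 28, 28, 35] (size 4, max 35) hi=[38, 43, 49] (size 3, min 38) -> median=35
Step 8: insert 4 -> lo=[4, 25, 28, 28] (size 4, max 28) hi=[35, 38, 43, 49] (size 4, min 35) -> median=31.5

Answer: 49 38.5 35 31.5 28 31.5 35 31.5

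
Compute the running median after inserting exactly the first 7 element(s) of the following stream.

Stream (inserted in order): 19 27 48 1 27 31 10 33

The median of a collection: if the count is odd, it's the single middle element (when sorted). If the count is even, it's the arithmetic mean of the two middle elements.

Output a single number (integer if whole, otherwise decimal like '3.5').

Answer: 27

Derivation:
Step 1: insert 19 -> lo=[19] (size 1, max 19) hi=[] (size 0) -> median=19
Step 2: insert 27 -> lo=[19] (size 1, max 19) hi=[27] (size 1, min 27) -> median=23
Step 3: insert 48 -> lo=[19, 27] (size 2, max 27) hi=[48] (size 1, min 48) -> median=27
Step 4: insert 1 -> lo=[1, 19] (size 2, max 19) hi=[27, 48] (size 2, min 27) -> median=23
Step 5: insert 27 -> lo=[1, 19, 27] (size 3, max 27) hi=[27, 48] (size 2, min 27) -> median=27
Step 6: insert 31 -> lo=[1, 19, 27] (size 3, max 27) hi=[27, 31, 48] (size 3, min 27) -> median=27
Step 7: insert 10 -> lo=[1, 10, 19, 27] (size 4, max 27) hi=[27, 31, 48] (size 3, min 27) -> median=27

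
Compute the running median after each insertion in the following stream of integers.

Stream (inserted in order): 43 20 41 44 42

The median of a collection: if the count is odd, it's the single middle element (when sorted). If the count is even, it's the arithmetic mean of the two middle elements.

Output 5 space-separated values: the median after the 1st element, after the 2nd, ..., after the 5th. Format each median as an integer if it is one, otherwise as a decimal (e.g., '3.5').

Step 1: insert 43 -> lo=[43] (size 1, max 43) hi=[] (size 0) -> median=43
Step 2: insert 20 -> lo=[20] (size 1, max 20) hi=[43] (size 1, min 43) -> median=31.5
Step 3: insert 41 -> lo=[20, 41] (size 2, max 41) hi=[43] (size 1, min 43) -> median=41
Step 4: insert 44 -> lo=[20, 41] (size 2, max 41) hi=[43, 44] (size 2, min 43) -> median=42
Step 5: insert 42 -> lo=[20, 41, 42] (size 3, max 42) hi=[43, 44] (size 2, min 43) -> median=42

Answer: 43 31.5 41 42 42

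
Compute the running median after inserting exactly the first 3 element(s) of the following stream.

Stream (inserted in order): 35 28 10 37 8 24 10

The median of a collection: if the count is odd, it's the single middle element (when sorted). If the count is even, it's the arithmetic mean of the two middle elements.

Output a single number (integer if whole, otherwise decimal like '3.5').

Step 1: insert 35 -> lo=[35] (size 1, max 35) hi=[] (size 0) -> median=35
Step 2: insert 28 -> lo=[28] (size 1, max 28) hi=[35] (size 1, min 35) -> median=31.5
Step 3: insert 10 -> lo=[10, 28] (size 2, max 28) hi=[35] (size 1, min 35) -> median=28

Answer: 28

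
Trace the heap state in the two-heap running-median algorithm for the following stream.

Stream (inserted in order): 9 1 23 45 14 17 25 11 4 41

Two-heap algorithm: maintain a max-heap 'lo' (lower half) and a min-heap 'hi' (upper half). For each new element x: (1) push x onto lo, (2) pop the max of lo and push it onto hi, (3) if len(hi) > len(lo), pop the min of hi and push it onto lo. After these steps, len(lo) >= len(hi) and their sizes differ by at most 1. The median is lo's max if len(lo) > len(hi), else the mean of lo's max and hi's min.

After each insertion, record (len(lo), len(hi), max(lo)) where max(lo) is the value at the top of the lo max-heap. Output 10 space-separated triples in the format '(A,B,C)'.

Answer: (1,0,9) (1,1,1) (2,1,9) (2,2,9) (3,2,14) (3,3,14) (4,3,17) (4,4,14) (5,4,14) (5,5,14)

Derivation:
Step 1: insert 9 -> lo=[9] hi=[] -> (len(lo)=1, len(hi)=0, max(lo)=9)
Step 2: insert 1 -> lo=[1] hi=[9] -> (len(lo)=1, len(hi)=1, max(lo)=1)
Step 3: insert 23 -> lo=[1, 9] hi=[23] -> (len(lo)=2, len(hi)=1, max(lo)=9)
Step 4: insert 45 -> lo=[1, 9] hi=[23, 45] -> (len(lo)=2, len(hi)=2, max(lo)=9)
Step 5: insert 14 -> lo=[1, 9, 14] hi=[23, 45] -> (len(lo)=3, len(hi)=2, max(lo)=14)
Step 6: insert 17 -> lo=[1, 9, 14] hi=[17, 23, 45] -> (len(lo)=3, len(hi)=3, max(lo)=14)
Step 7: insert 25 -> lo=[1, 9, 14, 17] hi=[23, 25, 45] -> (len(lo)=4, len(hi)=3, max(lo)=17)
Step 8: insert 11 -> lo=[1, 9, 11, 14] hi=[17, 23, 25, 45] -> (len(lo)=4, len(hi)=4, max(lo)=14)
Step 9: insert 4 -> lo=[1, 4, 9, 11, 14] hi=[17, 23, 25, 45] -> (len(lo)=5, len(hi)=4, max(lo)=14)
Step 10: insert 41 -> lo=[1, 4, 9, 11, 14] hi=[17, 23, 25, 41, 45] -> (len(lo)=5, len(hi)=5, max(lo)=14)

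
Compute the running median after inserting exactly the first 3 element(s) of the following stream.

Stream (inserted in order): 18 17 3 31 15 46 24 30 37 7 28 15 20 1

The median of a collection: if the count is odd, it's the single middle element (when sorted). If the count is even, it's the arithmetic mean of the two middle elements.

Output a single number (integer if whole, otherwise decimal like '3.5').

Step 1: insert 18 -> lo=[18] (size 1, max 18) hi=[] (size 0) -> median=18
Step 2: insert 17 -> lo=[17] (size 1, max 17) hi=[18] (size 1, min 18) -> median=17.5
Step 3: insert 3 -> lo=[3, 17] (size 2, max 17) hi=[18] (size 1, min 18) -> median=17

Answer: 17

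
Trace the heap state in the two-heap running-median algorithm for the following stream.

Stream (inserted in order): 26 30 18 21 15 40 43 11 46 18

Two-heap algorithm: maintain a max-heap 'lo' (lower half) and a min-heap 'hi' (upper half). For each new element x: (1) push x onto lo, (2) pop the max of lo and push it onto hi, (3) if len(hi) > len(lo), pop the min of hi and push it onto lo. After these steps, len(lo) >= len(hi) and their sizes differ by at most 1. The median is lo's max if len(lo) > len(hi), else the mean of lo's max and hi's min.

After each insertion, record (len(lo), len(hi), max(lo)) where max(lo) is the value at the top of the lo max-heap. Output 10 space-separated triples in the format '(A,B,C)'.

Answer: (1,0,26) (1,1,26) (2,1,26) (2,2,21) (3,2,21) (3,3,21) (4,3,26) (4,4,21) (5,4,26) (5,5,21)

Derivation:
Step 1: insert 26 -> lo=[26] hi=[] -> (len(lo)=1, len(hi)=0, max(lo)=26)
Step 2: insert 30 -> lo=[26] hi=[30] -> (len(lo)=1, len(hi)=1, max(lo)=26)
Step 3: insert 18 -> lo=[18, 26] hi=[30] -> (len(lo)=2, len(hi)=1, max(lo)=26)
Step 4: insert 21 -> lo=[18, 21] hi=[26, 30] -> (len(lo)=2, len(hi)=2, max(lo)=21)
Step 5: insert 15 -> lo=[15, 18, 21] hi=[26, 30] -> (len(lo)=3, len(hi)=2, max(lo)=21)
Step 6: insert 40 -> lo=[15, 18, 21] hi=[26, 30, 40] -> (len(lo)=3, len(hi)=3, max(lo)=21)
Step 7: insert 43 -> lo=[15, 18, 21, 26] hi=[30, 40, 43] -> (len(lo)=4, len(hi)=3, max(lo)=26)
Step 8: insert 11 -> lo=[11, 15, 18, 21] hi=[26, 30, 40, 43] -> (len(lo)=4, len(hi)=4, max(lo)=21)
Step 9: insert 46 -> lo=[11, 15, 18, 21, 26] hi=[30, 40, 43, 46] -> (len(lo)=5, len(hi)=4, max(lo)=26)
Step 10: insert 18 -> lo=[11, 15, 18, 18, 21] hi=[26, 30, 40, 43, 46] -> (len(lo)=5, len(hi)=5, max(lo)=21)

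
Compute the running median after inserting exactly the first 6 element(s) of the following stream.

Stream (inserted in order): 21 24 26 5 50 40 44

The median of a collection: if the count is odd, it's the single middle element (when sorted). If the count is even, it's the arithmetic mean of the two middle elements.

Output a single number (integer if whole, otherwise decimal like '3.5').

Answer: 25

Derivation:
Step 1: insert 21 -> lo=[21] (size 1, max 21) hi=[] (size 0) -> median=21
Step 2: insert 24 -> lo=[21] (size 1, max 21) hi=[24] (size 1, min 24) -> median=22.5
Step 3: insert 26 -> lo=[21, 24] (size 2, max 24) hi=[26] (size 1, min 26) -> median=24
Step 4: insert 5 -> lo=[5, 21] (size 2, max 21) hi=[24, 26] (size 2, min 24) -> median=22.5
Step 5: insert 50 -> lo=[5, 21, 24] (size 3, max 24) hi=[26, 50] (size 2, min 26) -> median=24
Step 6: insert 40 -> lo=[5, 21, 24] (size 3, max 24) hi=[26, 40, 50] (size 3, min 26) -> median=25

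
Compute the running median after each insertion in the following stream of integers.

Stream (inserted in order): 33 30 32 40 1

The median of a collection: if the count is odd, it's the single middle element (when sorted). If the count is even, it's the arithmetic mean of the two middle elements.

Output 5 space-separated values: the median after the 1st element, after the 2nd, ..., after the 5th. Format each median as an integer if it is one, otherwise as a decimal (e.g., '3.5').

Step 1: insert 33 -> lo=[33] (size 1, max 33) hi=[] (size 0) -> median=33
Step 2: insert 30 -> lo=[30] (size 1, max 30) hi=[33] (size 1, min 33) -> median=31.5
Step 3: insert 32 -> lo=[30, 32] (size 2, max 32) hi=[33] (size 1, min 33) -> median=32
Step 4: insert 40 -> lo=[30, 32] (size 2, max 32) hi=[33, 40] (size 2, min 33) -> median=32.5
Step 5: insert 1 -> lo=[1, 30, 32] (size 3, max 32) hi=[33, 40] (size 2, min 33) -> median=32

Answer: 33 31.5 32 32.5 32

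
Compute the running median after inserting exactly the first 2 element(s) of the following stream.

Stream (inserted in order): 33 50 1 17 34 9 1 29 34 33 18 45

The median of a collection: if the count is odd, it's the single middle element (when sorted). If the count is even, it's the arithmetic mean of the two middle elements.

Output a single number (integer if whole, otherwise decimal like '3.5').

Answer: 41.5

Derivation:
Step 1: insert 33 -> lo=[33] (size 1, max 33) hi=[] (size 0) -> median=33
Step 2: insert 50 -> lo=[33] (size 1, max 33) hi=[50] (size 1, min 50) -> median=41.5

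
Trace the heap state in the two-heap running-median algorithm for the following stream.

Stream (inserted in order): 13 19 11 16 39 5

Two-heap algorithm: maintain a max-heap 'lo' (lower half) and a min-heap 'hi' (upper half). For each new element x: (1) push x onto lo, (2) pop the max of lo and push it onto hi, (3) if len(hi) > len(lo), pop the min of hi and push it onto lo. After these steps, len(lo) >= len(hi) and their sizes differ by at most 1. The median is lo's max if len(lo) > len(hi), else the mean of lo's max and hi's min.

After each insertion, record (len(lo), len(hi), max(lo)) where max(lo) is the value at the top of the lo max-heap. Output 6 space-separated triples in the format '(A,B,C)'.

Step 1: insert 13 -> lo=[13] hi=[] -> (len(lo)=1, len(hi)=0, max(lo)=13)
Step 2: insert 19 -> lo=[13] hi=[19] -> (len(lo)=1, len(hi)=1, max(lo)=13)
Step 3: insert 11 -> lo=[11, 13] hi=[19] -> (len(lo)=2, len(hi)=1, max(lo)=13)
Step 4: insert 16 -> lo=[11, 13] hi=[16, 19] -> (len(lo)=2, len(hi)=2, max(lo)=13)
Step 5: insert 39 -> lo=[11, 13, 16] hi=[19, 39] -> (len(lo)=3, len(hi)=2, max(lo)=16)
Step 6: insert 5 -> lo=[5, 11, 13] hi=[16, 19, 39] -> (len(lo)=3, len(hi)=3, max(lo)=13)

Answer: (1,0,13) (1,1,13) (2,1,13) (2,2,13) (3,2,16) (3,3,13)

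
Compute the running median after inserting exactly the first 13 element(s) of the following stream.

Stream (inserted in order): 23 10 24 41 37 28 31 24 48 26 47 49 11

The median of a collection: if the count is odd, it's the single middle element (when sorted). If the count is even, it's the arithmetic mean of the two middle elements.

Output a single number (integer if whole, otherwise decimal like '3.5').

Step 1: insert 23 -> lo=[23] (size 1, max 23) hi=[] (size 0) -> median=23
Step 2: insert 10 -> lo=[10] (size 1, max 10) hi=[23] (size 1, min 23) -> median=16.5
Step 3: insert 24 -> lo=[10, 23] (size 2, max 23) hi=[24] (size 1, min 24) -> median=23
Step 4: insert 41 -> lo=[10, 23] (size 2, max 23) hi=[24, 41] (size 2, min 24) -> median=23.5
Step 5: insert 37 -> lo=[10, 23, 24] (size 3, max 24) hi=[37, 41] (size 2, min 37) -> median=24
Step 6: insert 28 -> lo=[10, 23, 24] (size 3, max 24) hi=[28, 37, 41] (size 3, min 28) -> median=26
Step 7: insert 31 -> lo=[10, 23, 24, 28] (size 4, max 28) hi=[31, 37, 41] (size 3, min 31) -> median=28
Step 8: insert 24 -> lo=[10, 23, 24, 24] (size 4, max 24) hi=[28, 31, 37, 41] (size 4, min 28) -> median=26
Step 9: insert 48 -> lo=[10, 23, 24, 24, 28] (size 5, max 28) hi=[31, 37, 41, 48] (size 4, min 31) -> median=28
Step 10: insert 26 -> lo=[10, 23, 24, 24, 26] (size 5, max 26) hi=[28, 31, 37, 41, 48] (size 5, min 28) -> median=27
Step 11: insert 47 -> lo=[10, 23, 24, 24, 26, 28] (size 6, max 28) hi=[31, 37, 41, 47, 48] (size 5, min 31) -> median=28
Step 12: insert 49 -> lo=[10, 23, 24, 24, 26, 28] (size 6, max 28) hi=[31, 37, 41, 47, 48, 49] (size 6, min 31) -> median=29.5
Step 13: insert 11 -> lo=[10, 11, 23, 24, 24, 26, 28] (size 7, max 28) hi=[31, 37, 41, 47, 48, 49] (size 6, min 31) -> median=28

Answer: 28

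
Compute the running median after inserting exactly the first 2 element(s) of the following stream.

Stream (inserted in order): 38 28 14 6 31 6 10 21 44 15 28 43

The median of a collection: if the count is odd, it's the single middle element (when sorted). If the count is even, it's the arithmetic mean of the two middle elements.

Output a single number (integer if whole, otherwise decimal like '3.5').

Answer: 33

Derivation:
Step 1: insert 38 -> lo=[38] (size 1, max 38) hi=[] (size 0) -> median=38
Step 2: insert 28 -> lo=[28] (size 1, max 28) hi=[38] (size 1, min 38) -> median=33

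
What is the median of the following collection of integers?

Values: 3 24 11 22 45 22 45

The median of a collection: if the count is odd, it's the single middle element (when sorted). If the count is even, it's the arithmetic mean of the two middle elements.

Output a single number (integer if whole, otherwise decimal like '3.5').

Answer: 22

Derivation:
Step 1: insert 3 -> lo=[3] (size 1, max 3) hi=[] (size 0) -> median=3
Step 2: insert 24 -> lo=[3] (size 1, max 3) hi=[24] (size 1, min 24) -> median=13.5
Step 3: insert 11 -> lo=[3, 11] (size 2, max 11) hi=[24] (size 1, min 24) -> median=11
Step 4: insert 22 -> lo=[3, 11] (size 2, max 11) hi=[22, 24] (size 2, min 22) -> median=16.5
Step 5: insert 45 -> lo=[3, 11, 22] (size 3, max 22) hi=[24, 45] (size 2, min 24) -> median=22
Step 6: insert 22 -> lo=[3, 11, 22] (size 3, max 22) hi=[22, 24, 45] (size 3, min 22) -> median=22
Step 7: insert 45 -> lo=[3, 11, 22, 22] (size 4, max 22) hi=[24, 45, 45] (size 3, min 24) -> median=22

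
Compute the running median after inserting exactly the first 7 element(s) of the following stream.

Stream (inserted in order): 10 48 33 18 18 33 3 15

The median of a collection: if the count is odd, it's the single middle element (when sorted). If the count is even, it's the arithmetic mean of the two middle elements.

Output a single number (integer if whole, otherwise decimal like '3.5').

Answer: 18

Derivation:
Step 1: insert 10 -> lo=[10] (size 1, max 10) hi=[] (size 0) -> median=10
Step 2: insert 48 -> lo=[10] (size 1, max 10) hi=[48] (size 1, min 48) -> median=29
Step 3: insert 33 -> lo=[10, 33] (size 2, max 33) hi=[48] (size 1, min 48) -> median=33
Step 4: insert 18 -> lo=[10, 18] (size 2, max 18) hi=[33, 48] (size 2, min 33) -> median=25.5
Step 5: insert 18 -> lo=[10, 18, 18] (size 3, max 18) hi=[33, 48] (size 2, min 33) -> median=18
Step 6: insert 33 -> lo=[10, 18, 18] (size 3, max 18) hi=[33, 33, 48] (size 3, min 33) -> median=25.5
Step 7: insert 3 -> lo=[3, 10, 18, 18] (size 4, max 18) hi=[33, 33, 48] (size 3, min 33) -> median=18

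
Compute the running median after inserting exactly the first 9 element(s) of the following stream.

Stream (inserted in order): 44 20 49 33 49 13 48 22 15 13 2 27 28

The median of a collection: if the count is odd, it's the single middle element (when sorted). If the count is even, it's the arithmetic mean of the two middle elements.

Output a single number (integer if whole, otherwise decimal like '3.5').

Step 1: insert 44 -> lo=[44] (size 1, max 44) hi=[] (size 0) -> median=44
Step 2: insert 20 -> lo=[20] (size 1, max 20) hi=[44] (size 1, min 44) -> median=32
Step 3: insert 49 -> lo=[20, 44] (size 2, max 44) hi=[49] (size 1, min 49) -> median=44
Step 4: insert 33 -> lo=[20, 33] (size 2, max 33) hi=[44, 49] (size 2, min 44) -> median=38.5
Step 5: insert 49 -> lo=[20, 33, 44] (size 3, max 44) hi=[49, 49] (size 2, min 49) -> median=44
Step 6: insert 13 -> lo=[13, 20, 33] (size 3, max 33) hi=[44, 49, 49] (size 3, min 44) -> median=38.5
Step 7: insert 48 -> lo=[13, 20, 33, 44] (size 4, max 44) hi=[48, 49, 49] (size 3, min 48) -> median=44
Step 8: insert 22 -> lo=[13, 20, 22, 33] (size 4, max 33) hi=[44, 48, 49, 49] (size 4, min 44) -> median=38.5
Step 9: insert 15 -> lo=[13, 15, 20, 22, 33] (size 5, max 33) hi=[44, 48, 49, 49] (size 4, min 44) -> median=33

Answer: 33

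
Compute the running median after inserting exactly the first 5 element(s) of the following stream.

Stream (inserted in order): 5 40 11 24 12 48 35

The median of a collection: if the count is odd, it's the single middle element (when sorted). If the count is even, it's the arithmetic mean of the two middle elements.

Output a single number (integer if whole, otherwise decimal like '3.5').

Answer: 12

Derivation:
Step 1: insert 5 -> lo=[5] (size 1, max 5) hi=[] (size 0) -> median=5
Step 2: insert 40 -> lo=[5] (size 1, max 5) hi=[40] (size 1, min 40) -> median=22.5
Step 3: insert 11 -> lo=[5, 11] (size 2, max 11) hi=[40] (size 1, min 40) -> median=11
Step 4: insert 24 -> lo=[5, 11] (size 2, max 11) hi=[24, 40] (size 2, min 24) -> median=17.5
Step 5: insert 12 -> lo=[5, 11, 12] (size 3, max 12) hi=[24, 40] (size 2, min 24) -> median=12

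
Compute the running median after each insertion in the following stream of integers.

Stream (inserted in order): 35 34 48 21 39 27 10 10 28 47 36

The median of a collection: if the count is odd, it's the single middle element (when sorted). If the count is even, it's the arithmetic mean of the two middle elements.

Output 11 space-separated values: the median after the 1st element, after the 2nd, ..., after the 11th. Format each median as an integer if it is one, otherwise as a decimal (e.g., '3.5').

Answer: 35 34.5 35 34.5 35 34.5 34 30.5 28 31 34

Derivation:
Step 1: insert 35 -> lo=[35] (size 1, max 35) hi=[] (size 0) -> median=35
Step 2: insert 34 -> lo=[34] (size 1, max 34) hi=[35] (size 1, min 35) -> median=34.5
Step 3: insert 48 -> lo=[34, 35] (size 2, max 35) hi=[48] (size 1, min 48) -> median=35
Step 4: insert 21 -> lo=[21, 34] (size 2, max 34) hi=[35, 48] (size 2, min 35) -> median=34.5
Step 5: insert 39 -> lo=[21, 34, 35] (size 3, max 35) hi=[39, 48] (size 2, min 39) -> median=35
Step 6: insert 27 -> lo=[21, 27, 34] (size 3, max 34) hi=[35, 39, 48] (size 3, min 35) -> median=34.5
Step 7: insert 10 -> lo=[10, 21, 27, 34] (size 4, max 34) hi=[35, 39, 48] (size 3, min 35) -> median=34
Step 8: insert 10 -> lo=[10, 10, 21, 27] (size 4, max 27) hi=[34, 35, 39, 48] (size 4, min 34) -> median=30.5
Step 9: insert 28 -> lo=[10, 10, 21, 27, 28] (size 5, max 28) hi=[34, 35, 39, 48] (size 4, min 34) -> median=28
Step 10: insert 47 -> lo=[10, 10, 21, 27, 28] (size 5, max 28) hi=[34, 35, 39, 47, 48] (size 5, min 34) -> median=31
Step 11: insert 36 -> lo=[10, 10, 21, 27, 28, 34] (size 6, max 34) hi=[35, 36, 39, 47, 48] (size 5, min 35) -> median=34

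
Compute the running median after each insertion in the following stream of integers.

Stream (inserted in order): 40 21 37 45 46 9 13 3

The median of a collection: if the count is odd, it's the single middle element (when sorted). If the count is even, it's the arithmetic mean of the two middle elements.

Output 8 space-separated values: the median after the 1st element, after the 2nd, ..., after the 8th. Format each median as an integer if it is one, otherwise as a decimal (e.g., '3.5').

Answer: 40 30.5 37 38.5 40 38.5 37 29

Derivation:
Step 1: insert 40 -> lo=[40] (size 1, max 40) hi=[] (size 0) -> median=40
Step 2: insert 21 -> lo=[21] (size 1, max 21) hi=[40] (size 1, min 40) -> median=30.5
Step 3: insert 37 -> lo=[21, 37] (size 2, max 37) hi=[40] (size 1, min 40) -> median=37
Step 4: insert 45 -> lo=[21, 37] (size 2, max 37) hi=[40, 45] (size 2, min 40) -> median=38.5
Step 5: insert 46 -> lo=[21, 37, 40] (size 3, max 40) hi=[45, 46] (size 2, min 45) -> median=40
Step 6: insert 9 -> lo=[9, 21, 37] (size 3, max 37) hi=[40, 45, 46] (size 3, min 40) -> median=38.5
Step 7: insert 13 -> lo=[9, 13, 21, 37] (size 4, max 37) hi=[40, 45, 46] (size 3, min 40) -> median=37
Step 8: insert 3 -> lo=[3, 9, 13, 21] (size 4, max 21) hi=[37, 40, 45, 46] (size 4, min 37) -> median=29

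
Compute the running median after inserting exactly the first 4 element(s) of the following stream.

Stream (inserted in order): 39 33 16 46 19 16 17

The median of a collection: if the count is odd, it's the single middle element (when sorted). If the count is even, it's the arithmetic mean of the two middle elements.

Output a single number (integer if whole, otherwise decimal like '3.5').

Answer: 36

Derivation:
Step 1: insert 39 -> lo=[39] (size 1, max 39) hi=[] (size 0) -> median=39
Step 2: insert 33 -> lo=[33] (size 1, max 33) hi=[39] (size 1, min 39) -> median=36
Step 3: insert 16 -> lo=[16, 33] (size 2, max 33) hi=[39] (size 1, min 39) -> median=33
Step 4: insert 46 -> lo=[16, 33] (size 2, max 33) hi=[39, 46] (size 2, min 39) -> median=36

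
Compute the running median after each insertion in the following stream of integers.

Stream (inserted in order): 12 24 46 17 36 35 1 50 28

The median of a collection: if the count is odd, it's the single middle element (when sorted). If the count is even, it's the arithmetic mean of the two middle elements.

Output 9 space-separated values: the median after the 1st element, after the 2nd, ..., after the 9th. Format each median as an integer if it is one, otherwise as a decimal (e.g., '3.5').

Step 1: insert 12 -> lo=[12] (size 1, max 12) hi=[] (size 0) -> median=12
Step 2: insert 24 -> lo=[12] (size 1, max 12) hi=[24] (size 1, min 24) -> median=18
Step 3: insert 46 -> lo=[12, 24] (size 2, max 24) hi=[46] (size 1, min 46) -> median=24
Step 4: insert 17 -> lo=[12, 17] (size 2, max 17) hi=[24, 46] (size 2, min 24) -> median=20.5
Step 5: insert 36 -> lo=[12, 17, 24] (size 3, max 24) hi=[36, 46] (size 2, min 36) -> median=24
Step 6: insert 35 -> lo=[12, 17, 24] (size 3, max 24) hi=[35, 36, 46] (size 3, min 35) -> median=29.5
Step 7: insert 1 -> lo=[1, 12, 17, 24] (size 4, max 24) hi=[35, 36, 46] (size 3, min 35) -> median=24
Step 8: insert 50 -> lo=[1, 12, 17, 24] (size 4, max 24) hi=[35, 36, 46, 50] (size 4, min 35) -> median=29.5
Step 9: insert 28 -> lo=[1, 12, 17, 24, 28] (size 5, max 28) hi=[35, 36, 46, 50] (size 4, min 35) -> median=28

Answer: 12 18 24 20.5 24 29.5 24 29.5 28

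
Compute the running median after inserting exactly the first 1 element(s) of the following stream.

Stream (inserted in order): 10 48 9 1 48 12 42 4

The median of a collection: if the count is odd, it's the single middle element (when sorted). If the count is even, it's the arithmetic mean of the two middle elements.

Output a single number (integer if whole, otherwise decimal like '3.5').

Answer: 10

Derivation:
Step 1: insert 10 -> lo=[10] (size 1, max 10) hi=[] (size 0) -> median=10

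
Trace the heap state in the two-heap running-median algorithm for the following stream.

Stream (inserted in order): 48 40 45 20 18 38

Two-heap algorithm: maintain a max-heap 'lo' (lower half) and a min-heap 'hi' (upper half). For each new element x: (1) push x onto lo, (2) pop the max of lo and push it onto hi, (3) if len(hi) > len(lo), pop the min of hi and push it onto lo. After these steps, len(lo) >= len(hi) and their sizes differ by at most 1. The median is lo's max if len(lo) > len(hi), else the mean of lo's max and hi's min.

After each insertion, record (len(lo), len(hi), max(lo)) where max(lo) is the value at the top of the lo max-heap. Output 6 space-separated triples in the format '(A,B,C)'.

Answer: (1,0,48) (1,1,40) (2,1,45) (2,2,40) (3,2,40) (3,3,38)

Derivation:
Step 1: insert 48 -> lo=[48] hi=[] -> (len(lo)=1, len(hi)=0, max(lo)=48)
Step 2: insert 40 -> lo=[40] hi=[48] -> (len(lo)=1, len(hi)=1, max(lo)=40)
Step 3: insert 45 -> lo=[40, 45] hi=[48] -> (len(lo)=2, len(hi)=1, max(lo)=45)
Step 4: insert 20 -> lo=[20, 40] hi=[45, 48] -> (len(lo)=2, len(hi)=2, max(lo)=40)
Step 5: insert 18 -> lo=[18, 20, 40] hi=[45, 48] -> (len(lo)=3, len(hi)=2, max(lo)=40)
Step 6: insert 38 -> lo=[18, 20, 38] hi=[40, 45, 48] -> (len(lo)=3, len(hi)=3, max(lo)=38)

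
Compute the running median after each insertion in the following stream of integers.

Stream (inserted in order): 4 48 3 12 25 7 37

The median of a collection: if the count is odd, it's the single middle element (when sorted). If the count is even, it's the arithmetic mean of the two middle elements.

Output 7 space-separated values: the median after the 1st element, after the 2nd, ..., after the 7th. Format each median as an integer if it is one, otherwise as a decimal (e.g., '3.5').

Answer: 4 26 4 8 12 9.5 12

Derivation:
Step 1: insert 4 -> lo=[4] (size 1, max 4) hi=[] (size 0) -> median=4
Step 2: insert 48 -> lo=[4] (size 1, max 4) hi=[48] (size 1, min 48) -> median=26
Step 3: insert 3 -> lo=[3, 4] (size 2, max 4) hi=[48] (size 1, min 48) -> median=4
Step 4: insert 12 -> lo=[3, 4] (size 2, max 4) hi=[12, 48] (size 2, min 12) -> median=8
Step 5: insert 25 -> lo=[3, 4, 12] (size 3, max 12) hi=[25, 48] (size 2, min 25) -> median=12
Step 6: insert 7 -> lo=[3, 4, 7] (size 3, max 7) hi=[12, 25, 48] (size 3, min 12) -> median=9.5
Step 7: insert 37 -> lo=[3, 4, 7, 12] (size 4, max 12) hi=[25, 37, 48] (size 3, min 25) -> median=12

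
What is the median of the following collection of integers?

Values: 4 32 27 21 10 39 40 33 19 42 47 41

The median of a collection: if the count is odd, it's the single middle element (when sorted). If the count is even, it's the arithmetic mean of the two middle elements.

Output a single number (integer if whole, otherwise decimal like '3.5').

Answer: 32.5

Derivation:
Step 1: insert 4 -> lo=[4] (size 1, max 4) hi=[] (size 0) -> median=4
Step 2: insert 32 -> lo=[4] (size 1, max 4) hi=[32] (size 1, min 32) -> median=18
Step 3: insert 27 -> lo=[4, 27] (size 2, max 27) hi=[32] (size 1, min 32) -> median=27
Step 4: insert 21 -> lo=[4, 21] (size 2, max 21) hi=[27, 32] (size 2, min 27) -> median=24
Step 5: insert 10 -> lo=[4, 10, 21] (size 3, max 21) hi=[27, 32] (size 2, min 27) -> median=21
Step 6: insert 39 -> lo=[4, 10, 21] (size 3, max 21) hi=[27, 32, 39] (size 3, min 27) -> median=24
Step 7: insert 40 -> lo=[4, 10, 21, 27] (size 4, max 27) hi=[32, 39, 40] (size 3, min 32) -> median=27
Step 8: insert 33 -> lo=[4, 10, 21, 27] (size 4, max 27) hi=[32, 33, 39, 40] (size 4, min 32) -> median=29.5
Step 9: insert 19 -> lo=[4, 10, 19, 21, 27] (size 5, max 27) hi=[32, 33, 39, 40] (size 4, min 32) -> median=27
Step 10: insert 42 -> lo=[4, 10, 19, 21, 27] (size 5, max 27) hi=[32, 33, 39, 40, 42] (size 5, min 32) -> median=29.5
Step 11: insert 47 -> lo=[4, 10, 19, 21, 27, 32] (size 6, max 32) hi=[33, 39, 40, 42, 47] (size 5, min 33) -> median=32
Step 12: insert 41 -> lo=[4, 10, 19, 21, 27, 32] (size 6, max 32) hi=[33, 39, 40, 41, 42, 47] (size 6, min 33) -> median=32.5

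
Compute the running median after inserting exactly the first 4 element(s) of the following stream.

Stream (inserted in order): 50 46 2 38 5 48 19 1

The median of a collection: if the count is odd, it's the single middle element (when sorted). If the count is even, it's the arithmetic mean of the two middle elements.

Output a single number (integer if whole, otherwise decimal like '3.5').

Step 1: insert 50 -> lo=[50] (size 1, max 50) hi=[] (size 0) -> median=50
Step 2: insert 46 -> lo=[46] (size 1, max 46) hi=[50] (size 1, min 50) -> median=48
Step 3: insert 2 -> lo=[2, 46] (size 2, max 46) hi=[50] (size 1, min 50) -> median=46
Step 4: insert 38 -> lo=[2, 38] (size 2, max 38) hi=[46, 50] (size 2, min 46) -> median=42

Answer: 42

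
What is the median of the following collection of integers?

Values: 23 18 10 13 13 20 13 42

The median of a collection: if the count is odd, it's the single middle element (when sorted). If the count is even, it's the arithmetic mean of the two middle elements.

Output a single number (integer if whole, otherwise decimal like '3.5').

Answer: 15.5

Derivation:
Step 1: insert 23 -> lo=[23] (size 1, max 23) hi=[] (size 0) -> median=23
Step 2: insert 18 -> lo=[18] (size 1, max 18) hi=[23] (size 1, min 23) -> median=20.5
Step 3: insert 10 -> lo=[10, 18] (size 2, max 18) hi=[23] (size 1, min 23) -> median=18
Step 4: insert 13 -> lo=[10, 13] (size 2, max 13) hi=[18, 23] (size 2, min 18) -> median=15.5
Step 5: insert 13 -> lo=[10, 13, 13] (size 3, max 13) hi=[18, 23] (size 2, min 18) -> median=13
Step 6: insert 20 -> lo=[10, 13, 13] (size 3, max 13) hi=[18, 20, 23] (size 3, min 18) -> median=15.5
Step 7: insert 13 -> lo=[10, 13, 13, 13] (size 4, max 13) hi=[18, 20, 23] (size 3, min 18) -> median=13
Step 8: insert 42 -> lo=[10, 13, 13, 13] (size 4, max 13) hi=[18, 20, 23, 42] (size 4, min 18) -> median=15.5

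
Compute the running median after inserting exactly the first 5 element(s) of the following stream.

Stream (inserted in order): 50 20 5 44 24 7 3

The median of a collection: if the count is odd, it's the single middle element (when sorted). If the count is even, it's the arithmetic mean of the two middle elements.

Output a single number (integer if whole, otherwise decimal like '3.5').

Answer: 24

Derivation:
Step 1: insert 50 -> lo=[50] (size 1, max 50) hi=[] (size 0) -> median=50
Step 2: insert 20 -> lo=[20] (size 1, max 20) hi=[50] (size 1, min 50) -> median=35
Step 3: insert 5 -> lo=[5, 20] (size 2, max 20) hi=[50] (size 1, min 50) -> median=20
Step 4: insert 44 -> lo=[5, 20] (size 2, max 20) hi=[44, 50] (size 2, min 44) -> median=32
Step 5: insert 24 -> lo=[5, 20, 24] (size 3, max 24) hi=[44, 50] (size 2, min 44) -> median=24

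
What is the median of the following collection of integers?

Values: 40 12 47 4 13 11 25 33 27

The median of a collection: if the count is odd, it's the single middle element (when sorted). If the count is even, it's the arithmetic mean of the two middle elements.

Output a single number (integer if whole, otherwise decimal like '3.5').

Answer: 25

Derivation:
Step 1: insert 40 -> lo=[40] (size 1, max 40) hi=[] (size 0) -> median=40
Step 2: insert 12 -> lo=[12] (size 1, max 12) hi=[40] (size 1, min 40) -> median=26
Step 3: insert 47 -> lo=[12, 40] (size 2, max 40) hi=[47] (size 1, min 47) -> median=40
Step 4: insert 4 -> lo=[4, 12] (size 2, max 12) hi=[40, 47] (size 2, min 40) -> median=26
Step 5: insert 13 -> lo=[4, 12, 13] (size 3, max 13) hi=[40, 47] (size 2, min 40) -> median=13
Step 6: insert 11 -> lo=[4, 11, 12] (size 3, max 12) hi=[13, 40, 47] (size 3, min 13) -> median=12.5
Step 7: insert 25 -> lo=[4, 11, 12, 13] (size 4, max 13) hi=[25, 40, 47] (size 3, min 25) -> median=13
Step 8: insert 33 -> lo=[4, 11, 12, 13] (size 4, max 13) hi=[25, 33, 40, 47] (size 4, min 25) -> median=19
Step 9: insert 27 -> lo=[4, 11, 12, 13, 25] (size 5, max 25) hi=[27, 33, 40, 47] (size 4, min 27) -> median=25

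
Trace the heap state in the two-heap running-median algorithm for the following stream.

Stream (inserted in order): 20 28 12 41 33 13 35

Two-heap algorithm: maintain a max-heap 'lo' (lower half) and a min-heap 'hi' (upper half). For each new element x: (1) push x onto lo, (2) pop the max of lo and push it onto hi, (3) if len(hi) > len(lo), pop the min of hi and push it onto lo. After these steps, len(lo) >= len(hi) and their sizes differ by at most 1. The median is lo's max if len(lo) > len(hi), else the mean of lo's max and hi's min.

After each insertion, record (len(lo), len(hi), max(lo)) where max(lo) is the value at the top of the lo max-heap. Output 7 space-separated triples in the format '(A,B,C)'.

Step 1: insert 20 -> lo=[20] hi=[] -> (len(lo)=1, len(hi)=0, max(lo)=20)
Step 2: insert 28 -> lo=[20] hi=[28] -> (len(lo)=1, len(hi)=1, max(lo)=20)
Step 3: insert 12 -> lo=[12, 20] hi=[28] -> (len(lo)=2, len(hi)=1, max(lo)=20)
Step 4: insert 41 -> lo=[12, 20] hi=[28, 41] -> (len(lo)=2, len(hi)=2, max(lo)=20)
Step 5: insert 33 -> lo=[12, 20, 28] hi=[33, 41] -> (len(lo)=3, len(hi)=2, max(lo)=28)
Step 6: insert 13 -> lo=[12, 13, 20] hi=[28, 33, 41] -> (len(lo)=3, len(hi)=3, max(lo)=20)
Step 7: insert 35 -> lo=[12, 13, 20, 28] hi=[33, 35, 41] -> (len(lo)=4, len(hi)=3, max(lo)=28)

Answer: (1,0,20) (1,1,20) (2,1,20) (2,2,20) (3,2,28) (3,3,20) (4,3,28)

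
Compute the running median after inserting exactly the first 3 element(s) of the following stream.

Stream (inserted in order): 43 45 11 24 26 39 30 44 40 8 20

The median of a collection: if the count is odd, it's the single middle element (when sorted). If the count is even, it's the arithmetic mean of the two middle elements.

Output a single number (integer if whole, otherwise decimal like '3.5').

Answer: 43

Derivation:
Step 1: insert 43 -> lo=[43] (size 1, max 43) hi=[] (size 0) -> median=43
Step 2: insert 45 -> lo=[43] (size 1, max 43) hi=[45] (size 1, min 45) -> median=44
Step 3: insert 11 -> lo=[11, 43] (size 2, max 43) hi=[45] (size 1, min 45) -> median=43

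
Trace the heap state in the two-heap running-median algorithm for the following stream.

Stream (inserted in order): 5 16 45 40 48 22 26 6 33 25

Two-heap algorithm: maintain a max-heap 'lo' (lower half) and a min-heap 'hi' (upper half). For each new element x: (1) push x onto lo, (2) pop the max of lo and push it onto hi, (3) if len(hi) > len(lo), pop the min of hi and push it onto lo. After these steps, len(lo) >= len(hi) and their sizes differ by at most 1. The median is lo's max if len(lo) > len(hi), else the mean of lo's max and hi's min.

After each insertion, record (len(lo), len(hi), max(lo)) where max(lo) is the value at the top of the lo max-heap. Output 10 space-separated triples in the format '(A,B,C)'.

Answer: (1,0,5) (1,1,5) (2,1,16) (2,2,16) (3,2,40) (3,3,22) (4,3,26) (4,4,22) (5,4,26) (5,5,25)

Derivation:
Step 1: insert 5 -> lo=[5] hi=[] -> (len(lo)=1, len(hi)=0, max(lo)=5)
Step 2: insert 16 -> lo=[5] hi=[16] -> (len(lo)=1, len(hi)=1, max(lo)=5)
Step 3: insert 45 -> lo=[5, 16] hi=[45] -> (len(lo)=2, len(hi)=1, max(lo)=16)
Step 4: insert 40 -> lo=[5, 16] hi=[40, 45] -> (len(lo)=2, len(hi)=2, max(lo)=16)
Step 5: insert 48 -> lo=[5, 16, 40] hi=[45, 48] -> (len(lo)=3, len(hi)=2, max(lo)=40)
Step 6: insert 22 -> lo=[5, 16, 22] hi=[40, 45, 48] -> (len(lo)=3, len(hi)=3, max(lo)=22)
Step 7: insert 26 -> lo=[5, 16, 22, 26] hi=[40, 45, 48] -> (len(lo)=4, len(hi)=3, max(lo)=26)
Step 8: insert 6 -> lo=[5, 6, 16, 22] hi=[26, 40, 45, 48] -> (len(lo)=4, len(hi)=4, max(lo)=22)
Step 9: insert 33 -> lo=[5, 6, 16, 22, 26] hi=[33, 40, 45, 48] -> (len(lo)=5, len(hi)=4, max(lo)=26)
Step 10: insert 25 -> lo=[5, 6, 16, 22, 25] hi=[26, 33, 40, 45, 48] -> (len(lo)=5, len(hi)=5, max(lo)=25)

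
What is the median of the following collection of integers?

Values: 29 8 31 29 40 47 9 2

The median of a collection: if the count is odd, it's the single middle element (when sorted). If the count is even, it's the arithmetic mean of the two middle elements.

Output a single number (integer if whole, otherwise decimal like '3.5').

Step 1: insert 29 -> lo=[29] (size 1, max 29) hi=[] (size 0) -> median=29
Step 2: insert 8 -> lo=[8] (size 1, max 8) hi=[29] (size 1, min 29) -> median=18.5
Step 3: insert 31 -> lo=[8, 29] (size 2, max 29) hi=[31] (size 1, min 31) -> median=29
Step 4: insert 29 -> lo=[8, 29] (size 2, max 29) hi=[29, 31] (size 2, min 29) -> median=29
Step 5: insert 40 -> lo=[8, 29, 29] (size 3, max 29) hi=[31, 40] (size 2, min 31) -> median=29
Step 6: insert 47 -> lo=[8, 29, 29] (size 3, max 29) hi=[31, 40, 47] (size 3, min 31) -> median=30
Step 7: insert 9 -> lo=[8, 9, 29, 29] (size 4, max 29) hi=[31, 40, 47] (size 3, min 31) -> median=29
Step 8: insert 2 -> lo=[2, 8, 9, 29] (size 4, max 29) hi=[29, 31, 40, 47] (size 4, min 29) -> median=29

Answer: 29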